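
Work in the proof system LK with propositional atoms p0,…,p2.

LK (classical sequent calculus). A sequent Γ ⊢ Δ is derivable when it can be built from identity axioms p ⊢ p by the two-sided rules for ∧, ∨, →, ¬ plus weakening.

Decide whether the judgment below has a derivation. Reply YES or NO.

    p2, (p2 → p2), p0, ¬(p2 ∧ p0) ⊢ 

Derivation trace:
[¬L] p2, (p2 → p2), p0, ¬(p2 ∧ p0) ⊢ 
  [∧R] p2, (p2 → p2), p0 ⊢ (p2 ∧ p0)
    [→L] p2, (p2 → p2) ⊢ p2
      [Ax] p2 ⊢ p2
      [Ax] p2 ⊢ p2
    [Ax] p0 ⊢ p0

Result: YES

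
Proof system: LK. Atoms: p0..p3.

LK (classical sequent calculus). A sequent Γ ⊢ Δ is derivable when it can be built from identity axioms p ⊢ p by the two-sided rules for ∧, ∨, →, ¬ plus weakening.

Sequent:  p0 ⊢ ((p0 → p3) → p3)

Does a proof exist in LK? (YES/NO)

Proof tree:
[→R] p0 ⊢ ((p0 → p3) → p3)
  [→L] p0, (p0 → p3) ⊢ p3
    [Ax] p0 ⊢ p0
    [Ax] p3 ⊢ p3

Result: YES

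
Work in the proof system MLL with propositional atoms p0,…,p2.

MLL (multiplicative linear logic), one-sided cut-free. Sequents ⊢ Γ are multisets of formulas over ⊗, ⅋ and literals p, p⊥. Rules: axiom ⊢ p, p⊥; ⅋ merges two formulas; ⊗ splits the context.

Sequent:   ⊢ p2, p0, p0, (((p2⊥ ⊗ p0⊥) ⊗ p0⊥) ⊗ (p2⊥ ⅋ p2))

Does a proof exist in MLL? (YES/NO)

Derivation (root first):
[⊗]  ⊢ p2, p0, p0, (((p2⊥ ⊗ p0⊥) ⊗ p0⊥) ⊗ (p2⊥ ⅋ p2))
  [⊗]  ⊢ p2, p0, p0, ((p2⊥ ⊗ p0⊥) ⊗ p0⊥)
    [⊗]  ⊢ p2, p0, (p2⊥ ⊗ p0⊥)
      [Ax]  ⊢ p2, p2⊥
      [Ax]  ⊢ p0, p0⊥
    [Ax]  ⊢ p0, p0⊥
  [⅋]  ⊢ (p2⊥ ⅋ p2)
    [Ax]  ⊢ p2, p2⊥

Result: YES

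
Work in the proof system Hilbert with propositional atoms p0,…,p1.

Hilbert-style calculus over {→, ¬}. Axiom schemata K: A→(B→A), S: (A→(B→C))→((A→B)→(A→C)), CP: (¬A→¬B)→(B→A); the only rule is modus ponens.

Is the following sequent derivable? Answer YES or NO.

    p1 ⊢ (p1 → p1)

Proof tree:
[MP] p1 ⊢ (p1 → p1)
  [K]  ⊢ (p1 → (p1 → p1))
  [MP] p1 ⊢ p1
    [MP] p1 ⊢ (p1 → p1)
      [K]  ⊢ (p1 → (p1 → p1))
      [Hyp] p1 ⊢ p1
    [Hyp] p1 ⊢ p1

Result: YES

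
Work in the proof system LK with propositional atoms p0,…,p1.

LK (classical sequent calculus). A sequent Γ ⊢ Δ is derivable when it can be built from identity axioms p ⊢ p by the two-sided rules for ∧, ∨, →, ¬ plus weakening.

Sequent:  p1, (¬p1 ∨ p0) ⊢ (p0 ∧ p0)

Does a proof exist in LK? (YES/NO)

Derivation trace:
[∨L] p1, (¬p1 ∨ p0) ⊢ (p0 ∧ p0)
  [¬L] p1, ¬p1 ⊢ 
    [Ax] p1 ⊢ p1
  [∧R] p0 ⊢ (p0 ∧ p0)
    [Ax] p0 ⊢ p0
    [Ax] p0 ⊢ p0

Result: YES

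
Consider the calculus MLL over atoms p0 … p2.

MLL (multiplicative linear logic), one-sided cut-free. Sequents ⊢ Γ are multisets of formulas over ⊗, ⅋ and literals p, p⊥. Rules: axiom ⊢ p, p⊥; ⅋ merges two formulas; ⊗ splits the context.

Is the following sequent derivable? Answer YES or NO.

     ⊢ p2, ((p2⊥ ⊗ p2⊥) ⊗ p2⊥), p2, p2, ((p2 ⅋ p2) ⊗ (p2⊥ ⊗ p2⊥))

Proof tree:
[⊗]  ⊢ p2, ((p2⊥ ⊗ p2⊥) ⊗ p2⊥), p2, p2, ((p2 ⅋ p2) ⊗ (p2⊥ ⊗ p2⊥))
  [⅋]  ⊢ p2, ((p2⊥ ⊗ p2⊥) ⊗ p2⊥), (p2 ⅋ p2)
    [⊗]  ⊢ p2, p2, p2, ((p2⊥ ⊗ p2⊥) ⊗ p2⊥)
      [⊗]  ⊢ p2, p2, (p2⊥ ⊗ p2⊥)
        [Ax]  ⊢ p2, p2⊥
        [Ax]  ⊢ p2, p2⊥
      [Ax]  ⊢ p2, p2⊥
  [⊗]  ⊢ p2, p2, (p2⊥ ⊗ p2⊥)
    [Ax]  ⊢ p2, p2⊥
    [Ax]  ⊢ p2, p2⊥

Result: YES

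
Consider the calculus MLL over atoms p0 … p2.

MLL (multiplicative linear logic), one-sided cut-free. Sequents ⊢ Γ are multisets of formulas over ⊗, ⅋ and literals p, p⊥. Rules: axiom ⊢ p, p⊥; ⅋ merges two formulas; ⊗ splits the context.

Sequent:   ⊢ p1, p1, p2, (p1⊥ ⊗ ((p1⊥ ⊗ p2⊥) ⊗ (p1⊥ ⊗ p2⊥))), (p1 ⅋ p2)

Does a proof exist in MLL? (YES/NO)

Derivation (root first):
[⅋]  ⊢ p1, p1, p2, (p1⊥ ⊗ ((p1⊥ ⊗ p2⊥) ⊗ (p1⊥ ⊗ p2⊥))), (p1 ⅋ p2)
  [⊗]  ⊢ p1, p1, p2, p1, p2, (p1⊥ ⊗ ((p1⊥ ⊗ p2⊥) ⊗ (p1⊥ ⊗ p2⊥)))
    [Ax]  ⊢ p1, p1⊥
    [⊗]  ⊢ p1, p2, p1, p2, ((p1⊥ ⊗ p2⊥) ⊗ (p1⊥ ⊗ p2⊥))
      [⊗]  ⊢ p1, p2, (p1⊥ ⊗ p2⊥)
        [Ax]  ⊢ p1, p1⊥
        [Ax]  ⊢ p2, p2⊥
      [⊗]  ⊢ p1, p2, (p1⊥ ⊗ p2⊥)
        [Ax]  ⊢ p1, p1⊥
        [Ax]  ⊢ p2, p2⊥

Result: YES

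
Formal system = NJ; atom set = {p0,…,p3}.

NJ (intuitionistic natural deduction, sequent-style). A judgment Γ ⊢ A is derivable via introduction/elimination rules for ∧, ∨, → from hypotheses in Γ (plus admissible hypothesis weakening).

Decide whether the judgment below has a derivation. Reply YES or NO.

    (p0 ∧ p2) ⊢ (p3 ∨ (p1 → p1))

Derivation trace:
[∨I₂] (p0 ∧ p2) ⊢ (p3 ∨ (p1 → p1))
  [Wk] (p0 ∧ p2) ⊢ (p1 → p1)
    [→I]  ⊢ (p1 → p1)
      [Ax] p1 ⊢ p1

Result: YES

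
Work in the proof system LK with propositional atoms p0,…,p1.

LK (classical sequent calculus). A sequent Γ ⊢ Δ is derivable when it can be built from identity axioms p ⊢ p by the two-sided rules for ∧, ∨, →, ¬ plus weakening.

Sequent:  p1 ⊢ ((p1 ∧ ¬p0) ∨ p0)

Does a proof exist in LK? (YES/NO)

Derivation (root first):
[∨R] p1 ⊢ ((p1 ∧ ¬p0) ∨ p0)
  [∧R] p1 ⊢ p0, (p1 ∧ ¬p0)
    [Ax] p1 ⊢ p1
    [¬R]  ⊢ p0, ¬p0
      [Ax] p0 ⊢ p0

Result: YES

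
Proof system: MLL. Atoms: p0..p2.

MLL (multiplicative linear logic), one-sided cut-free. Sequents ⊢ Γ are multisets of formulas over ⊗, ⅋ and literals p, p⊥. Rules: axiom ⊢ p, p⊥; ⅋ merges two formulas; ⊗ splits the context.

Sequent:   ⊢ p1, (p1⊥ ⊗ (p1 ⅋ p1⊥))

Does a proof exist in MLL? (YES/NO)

Proof tree:
[⊗]  ⊢ p1, (p1⊥ ⊗ (p1 ⅋ p1⊥))
  [Ax]  ⊢ p1, p1⊥
  [⅋]  ⊢ (p1 ⅋ p1⊥)
    [Ax]  ⊢ p1, p1⊥

Result: YES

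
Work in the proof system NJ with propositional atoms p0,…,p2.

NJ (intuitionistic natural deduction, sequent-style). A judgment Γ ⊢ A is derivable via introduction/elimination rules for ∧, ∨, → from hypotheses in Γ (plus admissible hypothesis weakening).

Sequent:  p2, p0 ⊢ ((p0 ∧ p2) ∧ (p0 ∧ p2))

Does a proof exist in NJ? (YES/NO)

Derivation (root first):
[∧I] p2, p0 ⊢ ((p0 ∧ p2) ∧ (p0 ∧ p2))
  [∧I] p2, p0 ⊢ (p0 ∧ p2)
    [Ax] p0 ⊢ p0
    [Ax] p2 ⊢ p2
  [∧I] p2, p0 ⊢ (p0 ∧ p2)
    [Ax] p0 ⊢ p0
    [Ax] p2 ⊢ p2

Result: YES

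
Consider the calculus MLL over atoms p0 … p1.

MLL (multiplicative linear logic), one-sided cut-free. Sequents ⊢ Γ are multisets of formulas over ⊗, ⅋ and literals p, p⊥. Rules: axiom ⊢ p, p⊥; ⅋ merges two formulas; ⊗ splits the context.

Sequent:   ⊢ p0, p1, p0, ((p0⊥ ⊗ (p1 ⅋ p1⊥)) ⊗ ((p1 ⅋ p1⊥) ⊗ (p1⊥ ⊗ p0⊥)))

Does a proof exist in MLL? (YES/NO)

Derivation (root first):
[⊗]  ⊢ p0, p1, p0, ((p0⊥ ⊗ (p1 ⅋ p1⊥)) ⊗ ((p1 ⅋ p1⊥) ⊗ (p1⊥ ⊗ p0⊥)))
  [⊗]  ⊢ p0, (p0⊥ ⊗ (p1 ⅋ p1⊥))
    [Ax]  ⊢ p0, p0⊥
    [⅋]  ⊢ (p1 ⅋ p1⊥)
      [Ax]  ⊢ p1, p1⊥
  [⊗]  ⊢ p1, p0, ((p1 ⅋ p1⊥) ⊗ (p1⊥ ⊗ p0⊥))
    [⅋]  ⊢ (p1 ⅋ p1⊥)
      [Ax]  ⊢ p1, p1⊥
    [⊗]  ⊢ p1, p0, (p1⊥ ⊗ p0⊥)
      [Ax]  ⊢ p1, p1⊥
      [Ax]  ⊢ p0, p0⊥

Result: YES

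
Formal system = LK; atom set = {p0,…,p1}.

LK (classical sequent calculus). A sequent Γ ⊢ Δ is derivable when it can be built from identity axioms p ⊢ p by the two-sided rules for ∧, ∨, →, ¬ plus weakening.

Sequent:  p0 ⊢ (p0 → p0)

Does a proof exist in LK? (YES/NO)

Proof tree:
[→R] p0 ⊢ (p0 → p0)
  [WL] p0, p0 ⊢ p0
    [Ax] p0 ⊢ p0

Result: YES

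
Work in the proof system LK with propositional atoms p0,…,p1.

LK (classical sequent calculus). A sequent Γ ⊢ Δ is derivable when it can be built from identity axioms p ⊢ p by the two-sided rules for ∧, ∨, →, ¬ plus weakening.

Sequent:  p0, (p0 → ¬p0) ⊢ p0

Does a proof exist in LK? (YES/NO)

Derivation trace:
[WR] p0, (p0 → ¬p0) ⊢ p0
  [→L] p0, (p0 → ¬p0) ⊢ 
    [Ax] p0 ⊢ p0
    [¬L] p0, ¬p0 ⊢ 
      [Ax] p0 ⊢ p0

Result: YES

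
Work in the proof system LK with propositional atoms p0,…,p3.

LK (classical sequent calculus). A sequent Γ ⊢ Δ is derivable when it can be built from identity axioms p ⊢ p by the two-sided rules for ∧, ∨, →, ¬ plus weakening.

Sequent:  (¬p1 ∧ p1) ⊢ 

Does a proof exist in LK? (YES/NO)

Derivation (root first):
[∧L] (¬p1 ∧ p1) ⊢ 
  [¬L] p1, ¬p1 ⊢ 
    [Ax] p1 ⊢ p1

Result: YES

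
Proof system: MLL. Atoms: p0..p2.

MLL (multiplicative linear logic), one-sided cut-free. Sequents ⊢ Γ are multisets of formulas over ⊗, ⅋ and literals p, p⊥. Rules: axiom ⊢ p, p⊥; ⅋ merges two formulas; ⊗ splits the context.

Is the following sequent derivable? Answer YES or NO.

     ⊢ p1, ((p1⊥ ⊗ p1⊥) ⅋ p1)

Derivation trace:
[⅋]  ⊢ p1, ((p1⊥ ⊗ p1⊥) ⅋ p1)
  [⊗]  ⊢ p1, p1, (p1⊥ ⊗ p1⊥)
    [Ax]  ⊢ p1, p1⊥
    [Ax]  ⊢ p1, p1⊥

Result: YES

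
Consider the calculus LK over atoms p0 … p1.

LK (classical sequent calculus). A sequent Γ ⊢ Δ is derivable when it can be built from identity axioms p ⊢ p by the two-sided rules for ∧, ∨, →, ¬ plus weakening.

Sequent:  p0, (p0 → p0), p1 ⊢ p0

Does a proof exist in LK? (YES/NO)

Proof tree:
[WL] p0, (p0 → p0), p1 ⊢ p0
  [→L] p0, (p0 → p0) ⊢ p0
    [Ax] p0 ⊢ p0
    [Ax] p0 ⊢ p0

Result: YES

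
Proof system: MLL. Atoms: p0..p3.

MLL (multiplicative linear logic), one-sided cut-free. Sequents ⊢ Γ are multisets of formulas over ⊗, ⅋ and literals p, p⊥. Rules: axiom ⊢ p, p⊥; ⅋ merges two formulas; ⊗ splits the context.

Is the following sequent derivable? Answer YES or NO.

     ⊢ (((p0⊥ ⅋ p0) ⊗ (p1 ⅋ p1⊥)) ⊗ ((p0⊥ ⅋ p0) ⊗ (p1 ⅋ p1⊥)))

Proof tree:
[⊗]  ⊢ (((p0⊥ ⅋ p0) ⊗ (p1 ⅋ p1⊥)) ⊗ ((p0⊥ ⅋ p0) ⊗ (p1 ⅋ p1⊥)))
  [⊗]  ⊢ ((p0⊥ ⅋ p0) ⊗ (p1 ⅋ p1⊥))
    [⅋]  ⊢ (p0⊥ ⅋ p0)
      [Ax]  ⊢ p0, p0⊥
    [⅋]  ⊢ (p1 ⅋ p1⊥)
      [Ax]  ⊢ p1, p1⊥
  [⊗]  ⊢ ((p0⊥ ⅋ p0) ⊗ (p1 ⅋ p1⊥))
    [⅋]  ⊢ (p0⊥ ⅋ p0)
      [Ax]  ⊢ p0, p0⊥
    [⅋]  ⊢ (p1 ⅋ p1⊥)
      [Ax]  ⊢ p1, p1⊥

Result: YES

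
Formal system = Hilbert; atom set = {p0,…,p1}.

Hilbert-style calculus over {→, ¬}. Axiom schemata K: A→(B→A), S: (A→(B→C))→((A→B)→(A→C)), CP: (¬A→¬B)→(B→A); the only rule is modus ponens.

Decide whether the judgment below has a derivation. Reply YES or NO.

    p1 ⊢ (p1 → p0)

Enumerate valuations to refute Γ ⊢ Δ:
  v=00: Γ:[p1=F] Δ:[(p1 → p0)=T] refutes=False
  v=01: Γ:[p1=T] Δ:[(p1 → p0)=F] refutes=True  ← countermodel

Result: NO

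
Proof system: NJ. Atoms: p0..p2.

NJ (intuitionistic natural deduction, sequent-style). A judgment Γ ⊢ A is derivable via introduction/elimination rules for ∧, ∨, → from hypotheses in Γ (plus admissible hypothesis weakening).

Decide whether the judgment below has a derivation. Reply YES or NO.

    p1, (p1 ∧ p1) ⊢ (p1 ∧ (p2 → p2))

Derivation (root first):
[∧I] p1, (p1 ∧ p1) ⊢ (p1 ∧ (p2 → p2))
  [Ax] p1 ⊢ p1
  [Wk] (p1 ∧ p1) ⊢ (p2 → p2)
    [→I]  ⊢ (p2 → p2)
      [Ax] p2 ⊢ p2

Result: YES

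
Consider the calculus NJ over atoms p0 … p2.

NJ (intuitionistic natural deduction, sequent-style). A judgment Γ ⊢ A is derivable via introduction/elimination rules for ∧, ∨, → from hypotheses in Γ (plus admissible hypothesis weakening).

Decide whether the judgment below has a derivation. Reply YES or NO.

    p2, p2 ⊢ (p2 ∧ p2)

Proof tree:
[Wk] p2, p2 ⊢ (p2 ∧ p2)
  [∧I] p2 ⊢ (p2 ∧ p2)
    [Ax] p2 ⊢ p2
    [Ax] p2 ⊢ p2

Result: YES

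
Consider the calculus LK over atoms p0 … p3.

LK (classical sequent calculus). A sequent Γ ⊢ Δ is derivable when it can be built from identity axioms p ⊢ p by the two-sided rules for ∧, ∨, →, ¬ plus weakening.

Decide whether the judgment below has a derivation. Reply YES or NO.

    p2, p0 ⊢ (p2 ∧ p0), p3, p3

Proof tree:
[WR] p2, p0 ⊢ (p2 ∧ p0), p3, p3
  [WR] p2, p0 ⊢ (p2 ∧ p0), p3
    [∧R] p2, p0 ⊢ (p2 ∧ p0)
      [Ax] p2 ⊢ p2
      [Ax] p0 ⊢ p0

Result: YES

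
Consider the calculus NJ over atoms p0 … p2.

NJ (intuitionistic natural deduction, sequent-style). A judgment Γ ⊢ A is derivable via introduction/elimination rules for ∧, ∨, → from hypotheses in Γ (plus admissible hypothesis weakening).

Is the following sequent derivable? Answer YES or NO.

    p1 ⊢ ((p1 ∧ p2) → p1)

Proof tree:
[→I] p1 ⊢ ((p1 ∧ p2) → p1)
  [Wk] p1, (p1 ∧ p2) ⊢ p1
    [Ax] p1 ⊢ p1

Result: YES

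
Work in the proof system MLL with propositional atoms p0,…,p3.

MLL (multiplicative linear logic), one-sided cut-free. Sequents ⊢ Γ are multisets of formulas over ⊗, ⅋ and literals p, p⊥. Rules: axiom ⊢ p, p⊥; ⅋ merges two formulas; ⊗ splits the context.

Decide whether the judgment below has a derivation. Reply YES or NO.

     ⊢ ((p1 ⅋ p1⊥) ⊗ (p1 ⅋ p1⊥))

Derivation trace:
[⊗]  ⊢ ((p1 ⅋ p1⊥) ⊗ (p1 ⅋ p1⊥))
  [⅋]  ⊢ (p1 ⅋ p1⊥)
    [Ax]  ⊢ p1, p1⊥
  [⅋]  ⊢ (p1 ⅋ p1⊥)
    [Ax]  ⊢ p1, p1⊥

Result: YES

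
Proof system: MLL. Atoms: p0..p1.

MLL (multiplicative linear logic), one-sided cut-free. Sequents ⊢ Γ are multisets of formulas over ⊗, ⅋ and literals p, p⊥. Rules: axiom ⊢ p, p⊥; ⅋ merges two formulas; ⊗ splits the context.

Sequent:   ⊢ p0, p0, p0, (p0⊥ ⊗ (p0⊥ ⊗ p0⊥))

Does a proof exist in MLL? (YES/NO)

Derivation trace:
[⊗]  ⊢ p0, p0, p0, (p0⊥ ⊗ (p0⊥ ⊗ p0⊥))
  [Ax]  ⊢ p0, p0⊥
  [⊗]  ⊢ p0, p0, (p0⊥ ⊗ p0⊥)
    [Ax]  ⊢ p0, p0⊥
    [Ax]  ⊢ p0, p0⊥

Result: YES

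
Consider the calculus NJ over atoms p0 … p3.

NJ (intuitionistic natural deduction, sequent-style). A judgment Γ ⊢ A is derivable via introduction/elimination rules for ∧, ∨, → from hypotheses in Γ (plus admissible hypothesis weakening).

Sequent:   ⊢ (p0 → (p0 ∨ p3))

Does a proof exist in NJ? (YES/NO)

Derivation trace:
[→I]  ⊢ (p0 → (p0 ∨ p3))
  [∨I₁] p0 ⊢ (p0 ∨ p3)
    [Ax] p0 ⊢ p0

Result: YES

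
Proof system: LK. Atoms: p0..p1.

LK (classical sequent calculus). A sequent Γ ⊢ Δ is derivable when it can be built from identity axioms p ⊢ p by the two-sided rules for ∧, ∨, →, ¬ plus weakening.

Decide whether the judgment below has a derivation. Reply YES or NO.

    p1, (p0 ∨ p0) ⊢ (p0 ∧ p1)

Proof tree:
[∨L] p1, (p0 ∨ p0) ⊢ (p0 ∧ p1)
  [∧R] p1, p0 ⊢ (p0 ∧ p1)
    [Ax] p0 ⊢ p0
    [Ax] p1 ⊢ p1
  [∧R] p1, p0 ⊢ (p0 ∧ p1)
    [Ax] p0 ⊢ p0
    [Ax] p1 ⊢ p1

Result: YES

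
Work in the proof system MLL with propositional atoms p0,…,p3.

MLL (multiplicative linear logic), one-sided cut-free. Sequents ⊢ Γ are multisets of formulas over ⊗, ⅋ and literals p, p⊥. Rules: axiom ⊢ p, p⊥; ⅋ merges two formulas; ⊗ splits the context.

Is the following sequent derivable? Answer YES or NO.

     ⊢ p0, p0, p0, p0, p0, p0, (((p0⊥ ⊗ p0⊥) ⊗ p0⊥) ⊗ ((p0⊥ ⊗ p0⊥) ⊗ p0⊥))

Derivation trace:
[⊗]  ⊢ p0, p0, p0, p0, p0, p0, (((p0⊥ ⊗ p0⊥) ⊗ p0⊥) ⊗ ((p0⊥ ⊗ p0⊥) ⊗ p0⊥))
  [⊗]  ⊢ p0, p0, p0, ((p0⊥ ⊗ p0⊥) ⊗ p0⊥)
    [⊗]  ⊢ p0, p0, (p0⊥ ⊗ p0⊥)
      [Ax]  ⊢ p0, p0⊥
      [Ax]  ⊢ p0, p0⊥
    [Ax]  ⊢ p0, p0⊥
  [⊗]  ⊢ p0, p0, p0, ((p0⊥ ⊗ p0⊥) ⊗ p0⊥)
    [⊗]  ⊢ p0, p0, (p0⊥ ⊗ p0⊥)
      [Ax]  ⊢ p0, p0⊥
      [Ax]  ⊢ p0, p0⊥
    [Ax]  ⊢ p0, p0⊥

Result: YES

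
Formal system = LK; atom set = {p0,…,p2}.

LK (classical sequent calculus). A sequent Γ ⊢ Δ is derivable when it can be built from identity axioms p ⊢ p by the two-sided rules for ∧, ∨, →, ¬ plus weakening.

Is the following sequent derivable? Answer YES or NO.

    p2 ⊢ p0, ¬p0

Proof tree:
[WL] p2 ⊢ p0, ¬p0
  [¬R]  ⊢ p0, ¬p0
    [Ax] p0 ⊢ p0

Result: YES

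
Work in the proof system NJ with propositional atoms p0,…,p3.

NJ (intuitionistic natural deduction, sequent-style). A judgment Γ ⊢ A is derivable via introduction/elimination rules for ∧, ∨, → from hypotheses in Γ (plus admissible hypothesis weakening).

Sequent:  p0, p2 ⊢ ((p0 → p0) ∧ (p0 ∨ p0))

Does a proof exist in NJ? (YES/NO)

Derivation (root first):
[Wk] p0, p2 ⊢ ((p0 → p0) ∧ (p0 ∨ p0))
  [∧I] p0 ⊢ ((p0 → p0) ∧ (p0 ∨ p0))
    [→I]  ⊢ (p0 → p0)
      [Ax] p0 ⊢ p0
    [∨I₁] p0 ⊢ (p0 ∨ p0)
      [Ax] p0 ⊢ p0

Result: YES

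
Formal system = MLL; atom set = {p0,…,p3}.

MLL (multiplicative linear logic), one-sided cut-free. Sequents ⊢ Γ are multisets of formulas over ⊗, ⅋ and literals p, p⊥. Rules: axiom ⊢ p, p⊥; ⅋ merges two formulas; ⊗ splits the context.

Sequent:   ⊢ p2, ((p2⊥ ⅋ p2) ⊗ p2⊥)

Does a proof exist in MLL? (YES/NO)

Proof tree:
[⊗]  ⊢ p2, ((p2⊥ ⅋ p2) ⊗ p2⊥)
  [⅋]  ⊢ (p2⊥ ⅋ p2)
    [Ax]  ⊢ p2, p2⊥
  [Ax]  ⊢ p2, p2⊥

Result: YES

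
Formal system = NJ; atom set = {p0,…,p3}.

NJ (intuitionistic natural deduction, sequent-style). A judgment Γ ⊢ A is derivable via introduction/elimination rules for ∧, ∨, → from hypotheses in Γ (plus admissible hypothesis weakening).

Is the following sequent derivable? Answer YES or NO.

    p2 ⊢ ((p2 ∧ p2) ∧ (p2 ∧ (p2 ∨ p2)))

Derivation trace:
[∧I] p2 ⊢ ((p2 ∧ p2) ∧ (p2 ∧ (p2 ∨ p2)))
  [∧I] p2 ⊢ (p2 ∧ p2)
    [Ax] p2 ⊢ p2
    [Ax] p2 ⊢ p2
  [∧I] p2 ⊢ (p2 ∧ (p2 ∨ p2))
    [Ax] p2 ⊢ p2
    [∨I₁] p2 ⊢ (p2 ∨ p2)
      [Ax] p2 ⊢ p2

Result: YES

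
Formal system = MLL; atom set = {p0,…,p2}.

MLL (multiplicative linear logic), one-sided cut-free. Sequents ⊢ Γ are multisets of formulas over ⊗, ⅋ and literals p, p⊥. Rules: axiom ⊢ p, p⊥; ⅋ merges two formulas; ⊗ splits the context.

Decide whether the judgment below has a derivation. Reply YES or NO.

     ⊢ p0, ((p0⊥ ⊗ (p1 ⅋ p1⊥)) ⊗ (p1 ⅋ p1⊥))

Derivation (root first):
[⊗]  ⊢ p0, ((p0⊥ ⊗ (p1 ⅋ p1⊥)) ⊗ (p1 ⅋ p1⊥))
  [⊗]  ⊢ p0, (p0⊥ ⊗ (p1 ⅋ p1⊥))
    [Ax]  ⊢ p0, p0⊥
    [⅋]  ⊢ (p1 ⅋ p1⊥)
      [Ax]  ⊢ p1, p1⊥
  [⅋]  ⊢ (p1 ⅋ p1⊥)
    [Ax]  ⊢ p1, p1⊥

Result: YES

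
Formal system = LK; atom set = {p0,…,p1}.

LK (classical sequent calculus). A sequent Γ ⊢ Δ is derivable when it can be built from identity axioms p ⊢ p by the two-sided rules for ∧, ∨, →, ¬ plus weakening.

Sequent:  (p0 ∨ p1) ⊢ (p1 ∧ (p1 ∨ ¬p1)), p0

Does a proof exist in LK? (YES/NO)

Derivation trace:
[∨L] (p0 ∨ p1) ⊢ (p1 ∧ (p1 ∨ ¬p1)), p0
  [Ax] p0 ⊢ p0
  [∧R] p1 ⊢ (p1 ∧ (p1 ∨ ¬p1))
    [Ax] p1 ⊢ p1
    [∨R]  ⊢ (p1 ∨ ¬p1)
      [¬R]  ⊢ p1, ¬p1
        [Ax] p1 ⊢ p1

Result: YES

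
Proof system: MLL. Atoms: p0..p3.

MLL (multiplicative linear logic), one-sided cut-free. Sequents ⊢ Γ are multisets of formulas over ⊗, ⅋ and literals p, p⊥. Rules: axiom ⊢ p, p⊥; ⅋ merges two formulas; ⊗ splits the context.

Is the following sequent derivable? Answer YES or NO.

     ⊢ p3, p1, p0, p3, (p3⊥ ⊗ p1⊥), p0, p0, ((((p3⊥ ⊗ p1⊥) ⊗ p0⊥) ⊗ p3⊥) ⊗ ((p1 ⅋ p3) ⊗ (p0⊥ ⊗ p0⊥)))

Derivation trace:
[⊗]  ⊢ p3, p1, p0, p3, (p3⊥ ⊗ p1⊥), p0, p0, ((((p3⊥ ⊗ p1⊥) ⊗ p0⊥) ⊗ p3⊥) ⊗ ((p1 ⅋ p3) ⊗ (p0⊥ ⊗ p0⊥)))
  [⊗]  ⊢ p3, p1, p0, p3, (((p3⊥ ⊗ p1⊥) ⊗ p0⊥) ⊗ p3⊥)
    [⊗]  ⊢ p3, p1, p0, ((p3⊥ ⊗ p1⊥) ⊗ p0⊥)
      [⊗]  ⊢ p3, p1, (p3⊥ ⊗ p1⊥)
        [Ax]  ⊢ p3, p3⊥
        [Ax]  ⊢ p1, p1⊥
      [Ax]  ⊢ p0, p0⊥
    [Ax]  ⊢ p3, p3⊥
  [⊗]  ⊢ (p3⊥ ⊗ p1⊥), p0, p0, ((p1 ⅋ p3) ⊗ (p0⊥ ⊗ p0⊥))
    [⅋]  ⊢ (p3⊥ ⊗ p1⊥), (p1 ⅋ p3)
      [⊗]  ⊢ p3, p1, (p3⊥ ⊗ p1⊥)
        [Ax]  ⊢ p3, p3⊥
        [Ax]  ⊢ p1, p1⊥
    [⊗]  ⊢ p0, p0, (p0⊥ ⊗ p0⊥)
      [Ax]  ⊢ p0, p0⊥
      [Ax]  ⊢ p0, p0⊥

Result: YES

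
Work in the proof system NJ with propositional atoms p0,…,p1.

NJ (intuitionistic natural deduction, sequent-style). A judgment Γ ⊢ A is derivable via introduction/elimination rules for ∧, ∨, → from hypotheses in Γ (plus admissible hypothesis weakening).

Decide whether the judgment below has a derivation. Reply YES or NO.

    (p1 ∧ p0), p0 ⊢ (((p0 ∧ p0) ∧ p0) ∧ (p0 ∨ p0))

Derivation (root first):
[∧I] (p1 ∧ p0), p0 ⊢ (((p0 ∧ p0) ∧ p0) ∧ (p0 ∨ p0))
  [∧I] (p1 ∧ p0), p0 ⊢ ((p0 ∧ p0) ∧ p0)
    [∧I] (p1 ∧ p0), p0 ⊢ (p0 ∧ p0)
      [Ax] p0 ⊢ p0
      [Wk] p0, (p1 ∧ p0) ⊢ p0
        [Ax] p0 ⊢ p0
    [Ax] p0 ⊢ p0
  [∨I₂] p0 ⊢ (p0 ∨ p0)
    [Ax] p0 ⊢ p0

Result: YES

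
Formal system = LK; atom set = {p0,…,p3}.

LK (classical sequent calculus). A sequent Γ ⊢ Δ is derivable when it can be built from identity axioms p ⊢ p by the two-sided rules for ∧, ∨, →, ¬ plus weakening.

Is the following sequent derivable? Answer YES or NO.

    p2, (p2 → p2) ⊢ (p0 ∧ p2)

Search for a countermodel by truth-table:
  v=0000: Γ:[p2=F, (p2 → p2)=T] Δ:[(p0 ∧ p2)=F] refutes=False
  v=0001: Γ:[p2=F, (p2 → p2)=T] Δ:[(p0 ∧ p2)=F] refutes=False
  v=0010: Γ:[p2=T, (p2 → p2)=T] Δ:[(p0 ∧ p2)=F] refutes=True  ← countermodel

Result: NO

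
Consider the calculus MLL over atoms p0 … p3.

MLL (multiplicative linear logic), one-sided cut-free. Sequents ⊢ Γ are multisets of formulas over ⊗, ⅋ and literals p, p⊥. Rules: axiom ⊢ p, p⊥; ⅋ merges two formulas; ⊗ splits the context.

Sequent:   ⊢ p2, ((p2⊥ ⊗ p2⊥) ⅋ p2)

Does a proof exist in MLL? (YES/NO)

Derivation trace:
[⅋]  ⊢ p2, ((p2⊥ ⊗ p2⊥) ⅋ p2)
  [⊗]  ⊢ p2, p2, (p2⊥ ⊗ p2⊥)
    [Ax]  ⊢ p2, p2⊥
    [Ax]  ⊢ p2, p2⊥

Result: YES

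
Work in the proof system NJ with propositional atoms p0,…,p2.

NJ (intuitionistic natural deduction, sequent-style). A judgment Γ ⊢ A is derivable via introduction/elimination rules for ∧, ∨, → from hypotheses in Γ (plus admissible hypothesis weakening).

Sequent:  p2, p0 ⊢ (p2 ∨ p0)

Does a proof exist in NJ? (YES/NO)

Proof tree:
[∨I₁] p2, p0 ⊢ (p2 ∨ p0)
  [Wk] p2, p0 ⊢ p2
    [Ax] p2 ⊢ p2

Result: YES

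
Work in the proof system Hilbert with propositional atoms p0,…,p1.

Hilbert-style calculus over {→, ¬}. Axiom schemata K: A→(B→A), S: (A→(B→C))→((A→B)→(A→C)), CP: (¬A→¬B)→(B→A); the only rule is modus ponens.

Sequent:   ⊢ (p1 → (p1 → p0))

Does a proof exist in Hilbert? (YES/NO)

Truth-table refutation:
  v=00: Γ:[] Δ:[(p1 → (p1 → p0))=T] refutes=False
  v=01: Γ:[] Δ:[(p1 → (p1 → p0))=F] refutes=True  ← countermodel

Result: NO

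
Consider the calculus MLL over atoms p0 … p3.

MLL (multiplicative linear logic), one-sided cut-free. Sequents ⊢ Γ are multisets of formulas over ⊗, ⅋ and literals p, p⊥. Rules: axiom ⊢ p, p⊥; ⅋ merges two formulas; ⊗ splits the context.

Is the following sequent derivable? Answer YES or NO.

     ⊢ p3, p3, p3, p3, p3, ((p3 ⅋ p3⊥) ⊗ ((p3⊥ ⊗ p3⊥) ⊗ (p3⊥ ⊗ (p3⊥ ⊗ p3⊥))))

Derivation trace:
[⊗]  ⊢ p3, p3, p3, p3, p3, ((p3 ⅋ p3⊥) ⊗ ((p3⊥ ⊗ p3⊥) ⊗ (p3⊥ ⊗ (p3⊥ ⊗ p3⊥))))
  [⅋]  ⊢ (p3 ⅋ p3⊥)
    [Ax]  ⊢ p3, p3⊥
  [⊗]  ⊢ p3, p3, p3, p3, p3, ((p3⊥ ⊗ p3⊥) ⊗ (p3⊥ ⊗ (p3⊥ ⊗ p3⊥)))
    [⊗]  ⊢ p3, p3, (p3⊥ ⊗ p3⊥)
      [Ax]  ⊢ p3, p3⊥
      [Ax]  ⊢ p3, p3⊥
    [⊗]  ⊢ p3, p3, p3, (p3⊥ ⊗ (p3⊥ ⊗ p3⊥))
      [Ax]  ⊢ p3, p3⊥
      [⊗]  ⊢ p3, p3, (p3⊥ ⊗ p3⊥)
        [Ax]  ⊢ p3, p3⊥
        [Ax]  ⊢ p3, p3⊥

Result: YES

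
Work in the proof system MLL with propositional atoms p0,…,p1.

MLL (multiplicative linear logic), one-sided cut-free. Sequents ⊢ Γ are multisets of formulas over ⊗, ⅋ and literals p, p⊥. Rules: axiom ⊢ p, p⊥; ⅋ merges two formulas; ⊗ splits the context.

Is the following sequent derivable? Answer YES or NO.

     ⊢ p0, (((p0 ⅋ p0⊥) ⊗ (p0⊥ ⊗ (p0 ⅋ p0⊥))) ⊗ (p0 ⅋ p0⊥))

Proof tree:
[⊗]  ⊢ p0, (((p0 ⅋ p0⊥) ⊗ (p0⊥ ⊗ (p0 ⅋ p0⊥))) ⊗ (p0 ⅋ p0⊥))
  [⊗]  ⊢ p0, ((p0 ⅋ p0⊥) ⊗ (p0⊥ ⊗ (p0 ⅋ p0⊥)))
    [⅋]  ⊢ (p0 ⅋ p0⊥)
      [Ax]  ⊢ p0, p0⊥
    [⊗]  ⊢ p0, (p0⊥ ⊗ (p0 ⅋ p0⊥))
      [Ax]  ⊢ p0, p0⊥
      [⅋]  ⊢ (p0 ⅋ p0⊥)
        [Ax]  ⊢ p0, p0⊥
  [⅋]  ⊢ (p0 ⅋ p0⊥)
    [Ax]  ⊢ p0, p0⊥

Result: YES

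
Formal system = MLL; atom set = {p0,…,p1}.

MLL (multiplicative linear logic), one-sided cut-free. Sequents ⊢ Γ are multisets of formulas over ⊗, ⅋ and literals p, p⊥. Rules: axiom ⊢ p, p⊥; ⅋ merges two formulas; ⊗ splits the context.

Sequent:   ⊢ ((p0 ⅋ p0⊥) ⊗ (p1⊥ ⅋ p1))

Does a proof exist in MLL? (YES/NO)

Derivation (root first):
[⊗]  ⊢ ((p0 ⅋ p0⊥) ⊗ (p1⊥ ⅋ p1))
  [⅋]  ⊢ (p0 ⅋ p0⊥)
    [Ax]  ⊢ p0, p0⊥
  [⅋]  ⊢ (p1⊥ ⅋ p1)
    [Ax]  ⊢ p1, p1⊥

Result: YES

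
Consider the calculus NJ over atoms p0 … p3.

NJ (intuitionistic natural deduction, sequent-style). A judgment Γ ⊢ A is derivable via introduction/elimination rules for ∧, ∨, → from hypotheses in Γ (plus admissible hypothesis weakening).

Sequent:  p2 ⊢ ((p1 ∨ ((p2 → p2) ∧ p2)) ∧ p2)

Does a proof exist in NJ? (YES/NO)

Proof tree:
[∧I] p2 ⊢ ((p1 ∨ ((p2 → p2) ∧ p2)) ∧ p2)
  [∨I₂] p2 ⊢ (p1 ∨ ((p2 → p2) ∧ p2))
    [∧I] p2 ⊢ ((p2 → p2) ∧ p2)
      [→I]  ⊢ (p2 → p2)
        [Ax] p2 ⊢ p2
      [Ax] p2 ⊢ p2
  [Ax] p2 ⊢ p2

Result: YES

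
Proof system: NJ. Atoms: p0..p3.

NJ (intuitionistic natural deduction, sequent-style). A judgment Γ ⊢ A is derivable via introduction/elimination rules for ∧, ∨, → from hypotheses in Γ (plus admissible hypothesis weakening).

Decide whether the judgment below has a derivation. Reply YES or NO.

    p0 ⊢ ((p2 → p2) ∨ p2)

Derivation (root first):
[∨I₁] p0 ⊢ ((p2 → p2) ∨ p2)
  [→I] p0 ⊢ (p2 → p2)
    [Wk] p2, p0 ⊢ p2
      [Ax] p2 ⊢ p2

Result: YES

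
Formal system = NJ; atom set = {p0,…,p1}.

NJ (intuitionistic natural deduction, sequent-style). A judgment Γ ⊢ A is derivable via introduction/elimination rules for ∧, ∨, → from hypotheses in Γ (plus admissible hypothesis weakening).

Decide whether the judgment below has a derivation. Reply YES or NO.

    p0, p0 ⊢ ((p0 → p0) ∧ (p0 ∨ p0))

Derivation trace:
[Wk] p0, p0 ⊢ ((p0 → p0) ∧ (p0 ∨ p0))
  [∧I] p0 ⊢ ((p0 → p0) ∧ (p0 ∨ p0))
    [Wk] p0 ⊢ (p0 → p0)
      [→I]  ⊢ (p0 → p0)
        [Ax] p0 ⊢ p0
    [∨I₁] p0 ⊢ (p0 ∨ p0)
      [Ax] p0 ⊢ p0

Result: YES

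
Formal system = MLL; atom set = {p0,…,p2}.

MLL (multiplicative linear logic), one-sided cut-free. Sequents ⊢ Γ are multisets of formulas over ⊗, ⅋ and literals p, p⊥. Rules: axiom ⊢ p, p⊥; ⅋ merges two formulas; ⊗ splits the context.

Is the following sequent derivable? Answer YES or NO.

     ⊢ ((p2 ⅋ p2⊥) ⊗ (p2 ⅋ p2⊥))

Derivation trace:
[⊗]  ⊢ ((p2 ⅋ p2⊥) ⊗ (p2 ⅋ p2⊥))
  [⅋]  ⊢ (p2 ⅋ p2⊥)
    [Ax]  ⊢ p2, p2⊥
  [⅋]  ⊢ (p2 ⅋ p2⊥)
    [Ax]  ⊢ p2, p2⊥

Result: YES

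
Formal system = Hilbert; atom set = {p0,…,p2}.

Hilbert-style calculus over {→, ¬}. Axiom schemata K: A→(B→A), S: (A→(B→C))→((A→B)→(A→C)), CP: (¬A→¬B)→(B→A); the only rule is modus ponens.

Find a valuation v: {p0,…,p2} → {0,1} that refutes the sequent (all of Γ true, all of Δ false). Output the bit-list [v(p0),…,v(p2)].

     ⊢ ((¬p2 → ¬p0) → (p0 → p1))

Search for a countermodel by truth-table:
  v=000: Γ:[] Δ:[((¬p2 → ¬p0) → (p0 → p1))=T] refutes=False
  v=001: Γ:[] Δ:[((¬p2 → ¬p0) → (p0 → p1))=T] refutes=False
  v=010: Γ:[] Δ:[((¬p2 → ¬p0) → (p0 → p1))=T] refutes=False
  v=011: Γ:[] Δ:[((¬p2 → ¬p0) → (p0 → p1))=T] refutes=False
  v=100: Γ:[] Δ:[((¬p2 → ¬p0) → (p0 → p1))=T] refutes=False
  v=101: Γ:[] Δ:[((¬p2 → ¬p0) → (p0 → p1))=F] refutes=True  ← countermodel

Result: [1, 0, 1]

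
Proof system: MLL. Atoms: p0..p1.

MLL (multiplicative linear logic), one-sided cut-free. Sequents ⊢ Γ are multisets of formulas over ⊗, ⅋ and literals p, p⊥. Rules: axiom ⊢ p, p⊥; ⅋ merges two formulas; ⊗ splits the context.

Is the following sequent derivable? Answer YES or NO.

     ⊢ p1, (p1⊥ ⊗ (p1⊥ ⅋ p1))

Derivation (root first):
[⊗]  ⊢ p1, (p1⊥ ⊗ (p1⊥ ⅋ p1))
  [Ax]  ⊢ p1, p1⊥
  [⅋]  ⊢ (p1⊥ ⅋ p1)
    [Ax]  ⊢ p1, p1⊥

Result: YES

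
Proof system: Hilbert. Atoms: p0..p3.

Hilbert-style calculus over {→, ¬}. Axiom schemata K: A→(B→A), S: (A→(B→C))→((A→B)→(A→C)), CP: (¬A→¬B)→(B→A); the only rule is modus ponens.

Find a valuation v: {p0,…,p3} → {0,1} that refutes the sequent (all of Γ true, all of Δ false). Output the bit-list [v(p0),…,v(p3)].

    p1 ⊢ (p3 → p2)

Truth-table refutation:
  v=0000: Γ:[p1=F] Δ:[(p3 → p2)=T] refutes=False
  v=0001: Γ:[p1=F] Δ:[(p3 → p2)=F] refutes=False
  v=0010: Γ:[p1=F] Δ:[(p3 → p2)=T] refutes=False
  v=0011: Γ:[p1=F] Δ:[(p3 → p2)=T] refutes=False
  v=0100: Γ:[p1=T] Δ:[(p3 → p2)=T] refutes=False
  v=0101: Γ:[p1=T] Δ:[(p3 → p2)=F] refutes=True  ← countermodel

Result: [0, 1, 0, 1]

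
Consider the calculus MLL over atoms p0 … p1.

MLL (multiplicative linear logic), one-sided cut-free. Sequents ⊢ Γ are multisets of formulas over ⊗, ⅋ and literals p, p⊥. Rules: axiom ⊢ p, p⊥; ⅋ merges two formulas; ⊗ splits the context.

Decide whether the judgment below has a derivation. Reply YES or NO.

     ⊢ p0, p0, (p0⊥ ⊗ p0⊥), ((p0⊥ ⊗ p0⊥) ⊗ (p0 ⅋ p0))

Proof tree:
[⊗]  ⊢ p0, p0, (p0⊥ ⊗ p0⊥), ((p0⊥ ⊗ p0⊥) ⊗ (p0 ⅋ p0))
  [⊗]  ⊢ p0, p0, (p0⊥ ⊗ p0⊥)
    [Ax]  ⊢ p0, p0⊥
    [Ax]  ⊢ p0, p0⊥
  [⅋]  ⊢ (p0⊥ ⊗ p0⊥), (p0 ⅋ p0)
    [⊗]  ⊢ p0, p0, (p0⊥ ⊗ p0⊥)
      [Ax]  ⊢ p0, p0⊥
      [Ax]  ⊢ p0, p0⊥

Result: YES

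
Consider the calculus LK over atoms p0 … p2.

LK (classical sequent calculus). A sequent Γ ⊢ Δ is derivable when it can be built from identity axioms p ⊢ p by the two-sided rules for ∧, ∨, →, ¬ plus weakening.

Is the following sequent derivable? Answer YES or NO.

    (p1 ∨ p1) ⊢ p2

Truth-table refutation:
  v=000: Γ:[(p1 ∨ p1)=F] Δ:[p2=F] refutes=False
  v=001: Γ:[(p1 ∨ p1)=F] Δ:[p2=T] refutes=False
  v=010: Γ:[(p1 ∨ p1)=T] Δ:[p2=F] refutes=True  ← countermodel

Result: NO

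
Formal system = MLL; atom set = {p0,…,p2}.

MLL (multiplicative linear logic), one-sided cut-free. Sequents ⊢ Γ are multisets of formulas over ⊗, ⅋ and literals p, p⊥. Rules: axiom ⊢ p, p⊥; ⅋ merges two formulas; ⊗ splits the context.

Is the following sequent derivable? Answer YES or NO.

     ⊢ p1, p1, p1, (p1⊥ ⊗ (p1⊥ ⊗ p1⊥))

Proof tree:
[⊗]  ⊢ p1, p1, p1, (p1⊥ ⊗ (p1⊥ ⊗ p1⊥))
  [Ax]  ⊢ p1, p1⊥
  [⊗]  ⊢ p1, p1, (p1⊥ ⊗ p1⊥)
    [Ax]  ⊢ p1, p1⊥
    [Ax]  ⊢ p1, p1⊥

Result: YES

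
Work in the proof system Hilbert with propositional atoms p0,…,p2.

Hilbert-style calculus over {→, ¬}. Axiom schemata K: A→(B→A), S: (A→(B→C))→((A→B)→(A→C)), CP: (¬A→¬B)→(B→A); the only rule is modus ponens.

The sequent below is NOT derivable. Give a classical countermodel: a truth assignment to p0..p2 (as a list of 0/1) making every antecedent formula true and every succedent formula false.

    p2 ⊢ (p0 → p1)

Truth-table refutation:
  v=000: Γ:[p2=F] Δ:[(p0 → p1)=T] refutes=False
  v=001: Γ:[p2=T] Δ:[(p0 → p1)=T] refutes=False
  v=010: Γ:[p2=F] Δ:[(p0 → p1)=T] refutes=False
  v=011: Γ:[p2=T] Δ:[(p0 → p1)=T] refutes=False
  v=100: Γ:[p2=F] Δ:[(p0 → p1)=F] refutes=False
  v=101: Γ:[p2=T] Δ:[(p0 → p1)=F] refutes=True  ← countermodel

Result: [1, 0, 1]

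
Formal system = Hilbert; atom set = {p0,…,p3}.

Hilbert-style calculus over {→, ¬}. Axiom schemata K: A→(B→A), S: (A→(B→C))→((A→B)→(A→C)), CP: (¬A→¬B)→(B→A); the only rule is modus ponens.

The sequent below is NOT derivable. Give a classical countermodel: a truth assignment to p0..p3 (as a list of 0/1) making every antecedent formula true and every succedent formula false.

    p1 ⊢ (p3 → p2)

Truth-table refutation:
  v=0000: Γ:[p1=F] Δ:[(p3 → p2)=T] refutes=False
  v=0001: Γ:[p1=F] Δ:[(p3 → p2)=F] refutes=False
  v=0010: Γ:[p1=F] Δ:[(p3 → p2)=T] refutes=False
  v=0011: Γ:[p1=F] Δ:[(p3 → p2)=T] refutes=False
  v=0100: Γ:[p1=T] Δ:[(p3 → p2)=T] refutes=False
  v=0101: Γ:[p1=T] Δ:[(p3 → p2)=F] refutes=True  ← countermodel

Result: [0, 1, 0, 1]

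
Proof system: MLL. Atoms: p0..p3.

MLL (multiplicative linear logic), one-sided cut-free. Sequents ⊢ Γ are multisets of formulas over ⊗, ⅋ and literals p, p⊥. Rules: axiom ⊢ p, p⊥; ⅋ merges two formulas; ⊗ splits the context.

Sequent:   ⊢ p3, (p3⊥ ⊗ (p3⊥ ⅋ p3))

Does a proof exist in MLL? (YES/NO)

Proof tree:
[⊗]  ⊢ p3, (p3⊥ ⊗ (p3⊥ ⅋ p3))
  [Ax]  ⊢ p3, p3⊥
  [⅋]  ⊢ (p3⊥ ⅋ p3)
    [Ax]  ⊢ p3, p3⊥

Result: YES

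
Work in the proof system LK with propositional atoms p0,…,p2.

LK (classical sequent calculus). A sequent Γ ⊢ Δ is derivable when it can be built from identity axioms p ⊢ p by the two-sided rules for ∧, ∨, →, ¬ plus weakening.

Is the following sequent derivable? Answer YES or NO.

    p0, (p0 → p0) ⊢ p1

Search for a countermodel by truth-table:
  v=000: Γ:[p0=F, (p0 → p0)=T] Δ:[p1=F] refutes=False
  v=001: Γ:[p0=F, (p0 → p0)=T] Δ:[p1=F] refutes=False
  v=010: Γ:[p0=F, (p0 → p0)=T] Δ:[p1=T] refutes=False
  v=011: Γ:[p0=F, (p0 → p0)=T] Δ:[p1=T] refutes=False
  v=100: Γ:[p0=T, (p0 → p0)=T] Δ:[p1=F] refutes=True  ← countermodel

Result: NO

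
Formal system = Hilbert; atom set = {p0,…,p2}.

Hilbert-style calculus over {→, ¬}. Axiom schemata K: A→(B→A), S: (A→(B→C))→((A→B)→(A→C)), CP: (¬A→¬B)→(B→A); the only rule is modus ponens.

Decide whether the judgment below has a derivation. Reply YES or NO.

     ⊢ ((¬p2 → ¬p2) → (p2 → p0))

Enumerate valuations to refute Γ ⊢ Δ:
  v=000: Γ:[] Δ:[((¬p2 → ¬p2) → (p2 → p0))=T] refutes=False
  v=001: Γ:[] Δ:[((¬p2 → ¬p2) → (p2 → p0))=F] refutes=True  ← countermodel

Result: NO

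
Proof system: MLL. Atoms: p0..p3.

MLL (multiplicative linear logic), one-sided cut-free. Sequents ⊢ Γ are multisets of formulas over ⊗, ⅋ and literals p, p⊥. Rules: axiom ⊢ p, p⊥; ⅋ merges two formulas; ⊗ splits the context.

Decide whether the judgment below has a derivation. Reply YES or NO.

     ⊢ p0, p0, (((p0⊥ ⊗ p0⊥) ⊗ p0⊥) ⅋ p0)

Derivation trace:
[⅋]  ⊢ p0, p0, (((p0⊥ ⊗ p0⊥) ⊗ p0⊥) ⅋ p0)
  [⊗]  ⊢ p0, p0, p0, ((p0⊥ ⊗ p0⊥) ⊗ p0⊥)
    [⊗]  ⊢ p0, p0, (p0⊥ ⊗ p0⊥)
      [Ax]  ⊢ p0, p0⊥
      [Ax]  ⊢ p0, p0⊥
    [Ax]  ⊢ p0, p0⊥

Result: YES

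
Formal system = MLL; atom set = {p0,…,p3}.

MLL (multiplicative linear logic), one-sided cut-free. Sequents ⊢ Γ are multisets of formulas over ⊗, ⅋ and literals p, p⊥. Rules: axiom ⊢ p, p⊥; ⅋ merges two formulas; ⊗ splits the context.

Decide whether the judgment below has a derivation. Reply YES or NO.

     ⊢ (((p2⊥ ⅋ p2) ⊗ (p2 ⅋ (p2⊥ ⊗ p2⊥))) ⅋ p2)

Derivation (root first):
[⅋]  ⊢ (((p2⊥ ⅋ p2) ⊗ (p2 ⅋ (p2⊥ ⊗ p2⊥))) ⅋ p2)
  [⊗]  ⊢ p2, ((p2⊥ ⅋ p2) ⊗ (p2 ⅋ (p2⊥ ⊗ p2⊥)))
    [⅋]  ⊢ (p2⊥ ⅋ p2)
      [Ax]  ⊢ p2, p2⊥
    [⅋]  ⊢ p2, (p2 ⅋ (p2⊥ ⊗ p2⊥))
      [⊗]  ⊢ p2, p2, (p2⊥ ⊗ p2⊥)
        [Ax]  ⊢ p2, p2⊥
        [Ax]  ⊢ p2, p2⊥

Result: YES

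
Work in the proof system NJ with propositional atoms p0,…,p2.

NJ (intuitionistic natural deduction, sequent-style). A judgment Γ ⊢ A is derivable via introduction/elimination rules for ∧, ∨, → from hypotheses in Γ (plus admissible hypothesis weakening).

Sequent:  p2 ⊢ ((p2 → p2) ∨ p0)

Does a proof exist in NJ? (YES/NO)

Derivation trace:
[Wk] p2 ⊢ ((p2 → p2) ∨ p0)
  [∨I₁]  ⊢ ((p2 → p2) ∨ p0)
    [→I]  ⊢ (p2 → p2)
      [Ax] p2 ⊢ p2

Result: YES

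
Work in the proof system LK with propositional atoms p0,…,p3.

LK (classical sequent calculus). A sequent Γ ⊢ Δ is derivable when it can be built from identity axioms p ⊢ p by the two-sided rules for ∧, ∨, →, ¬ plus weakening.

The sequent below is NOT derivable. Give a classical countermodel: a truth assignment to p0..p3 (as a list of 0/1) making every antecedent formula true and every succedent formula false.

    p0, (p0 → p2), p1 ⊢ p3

Truth-table refutation:
  v=0000: Γ:[p0=F, (p0 → p2)=T, p1=F] Δ:[p3=F] refutes=False
  v=0001: Γ:[p0=F, (p0 → p2)=T, p1=F] Δ:[p3=T] refutes=False
  v=0010: Γ:[p0=F, (p0 → p2)=T, p1=F] Δ:[p3=F] refutes=False
  v=0011: Γ:[p0=F, (p0 → p2)=T, p1=F] Δ:[p3=T] refutes=False
  v=0100: Γ:[p0=F, (p0 → p2)=T, p1=T] Δ:[p3=F] refutes=False
  v=0101: Γ:[p0=F, (p0 → p2)=T, p1=T] Δ:[p3=T] refutes=False
  v=0110: Γ:[p0=F, (p0 → p2)=T, p1=T] Δ:[p3=F] refutes=False
  v=0111: Γ:[p0=F, (p0 → p2)=T, p1=T] Δ:[p3=T] refutes=False
  v=1000: Γ:[p0=T, (p0 → p2)=F, p1=F] Δ:[p3=F] refutes=False
  v=1001: Γ:[p0=T, (p0 → p2)=F, p1=F] Δ:[p3=T] refutes=False
  v=1010: Γ:[p0=T, (p0 → p2)=T, p1=F] Δ:[p3=F] refutes=False
  v=1011: Γ:[p0=T, (p0 → p2)=T, p1=F] Δ:[p3=T] refutes=False
  v=1100: Γ:[p0=T, (p0 → p2)=F, p1=T] Δ:[p3=F] refutes=False
  v=1101: Γ:[p0=T, (p0 → p2)=F, p1=T] Δ:[p3=T] refutes=False
  v=1110: Γ:[p0=T, (p0 → p2)=T, p1=T] Δ:[p3=F] refutes=True  ← countermodel

Result: [1, 1, 1, 0]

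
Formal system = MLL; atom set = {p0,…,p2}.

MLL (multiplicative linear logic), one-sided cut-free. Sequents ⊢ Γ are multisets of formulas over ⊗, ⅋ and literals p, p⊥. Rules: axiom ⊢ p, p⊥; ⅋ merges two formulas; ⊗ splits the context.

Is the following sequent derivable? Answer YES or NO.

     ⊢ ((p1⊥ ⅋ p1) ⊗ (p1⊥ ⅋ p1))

Derivation trace:
[⊗]  ⊢ ((p1⊥ ⅋ p1) ⊗ (p1⊥ ⅋ p1))
  [⅋]  ⊢ (p1⊥ ⅋ p1)
    [Ax]  ⊢ p1, p1⊥
  [⅋]  ⊢ (p1⊥ ⅋ p1)
    [Ax]  ⊢ p1, p1⊥

Result: YES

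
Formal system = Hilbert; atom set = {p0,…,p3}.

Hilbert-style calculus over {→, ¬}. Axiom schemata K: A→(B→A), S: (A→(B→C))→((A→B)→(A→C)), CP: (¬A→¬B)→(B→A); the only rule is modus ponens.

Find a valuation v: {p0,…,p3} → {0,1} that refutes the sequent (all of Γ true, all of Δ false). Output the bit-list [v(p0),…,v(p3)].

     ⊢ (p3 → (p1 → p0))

Truth-table refutation:
  v=0000: Γ:[] Δ:[(p3 → (p1 → p0))=T] refutes=False
  v=0001: Γ:[] Δ:[(p3 → (p1 → p0))=T] refutes=False
  v=0010: Γ:[] Δ:[(p3 → (p1 → p0))=T] refutes=False
  v=0011: Γ:[] Δ:[(p3 → (p1 → p0))=T] refutes=False
  v=0100: Γ:[] Δ:[(p3 → (p1 → p0))=T] refutes=False
  v=0101: Γ:[] Δ:[(p3 → (p1 → p0))=F] refutes=True  ← countermodel

Result: [0, 1, 0, 1]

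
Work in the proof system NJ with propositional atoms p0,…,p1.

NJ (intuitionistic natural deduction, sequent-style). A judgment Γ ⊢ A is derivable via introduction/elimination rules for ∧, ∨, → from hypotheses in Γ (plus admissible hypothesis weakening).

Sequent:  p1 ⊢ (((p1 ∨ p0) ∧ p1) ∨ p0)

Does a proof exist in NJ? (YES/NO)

Proof tree:
[∨I₁] p1 ⊢ (((p1 ∨ p0) ∧ p1) ∨ p0)
  [∧I] p1 ⊢ ((p1 ∨ p0) ∧ p1)
    [∨I₁] p1 ⊢ (p1 ∨ p0)
      [Ax] p1 ⊢ p1
    [Ax] p1 ⊢ p1

Result: YES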